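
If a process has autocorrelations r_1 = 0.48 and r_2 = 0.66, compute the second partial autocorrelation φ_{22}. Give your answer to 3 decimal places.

0.558

φ_{22} = (r_2 − r_1²) / (1 − r_1²)
r_1² = (0.48)² = 0.2304
Numerator = 0.66 − 0.2304 = 0.4296; denominator = 1 − 0.2304 = 0.7696
φ_{22} = 0.4296 / 0.7696 = 0.558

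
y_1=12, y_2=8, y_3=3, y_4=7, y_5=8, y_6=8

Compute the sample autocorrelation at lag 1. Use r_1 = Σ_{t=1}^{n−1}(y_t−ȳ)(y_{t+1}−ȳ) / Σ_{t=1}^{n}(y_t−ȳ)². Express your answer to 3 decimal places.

0.070

Mean ȳ = (12 + 8 + 3 + 7 + 8 + 8)/6 = 7.6667
Deviations from mean: 4.3333, 0.3333, -4.6667, -0.6667, 0.3333, 0.3333
Σ(y_t−ȳ)(y_{t+1}−ȳ) = (1.4444) + (-1.5556) + (3.1111) + (-0.2222) + (0.1111) = 2.8889
Denominator Σ(y_t−ȳ)² = 41.3333
r_1 = 2.8889 / 41.3333 = 0.070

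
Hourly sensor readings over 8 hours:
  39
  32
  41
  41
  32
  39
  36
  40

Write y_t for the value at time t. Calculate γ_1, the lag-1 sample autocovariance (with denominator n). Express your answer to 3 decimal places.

Mean ȳ = (39 + 32 + 41 + 41 + 32 + 39 + 36 + 40)/8 = 37.5000
Deviations: 1.5000, -5.5000, 3.5000, 3.5000, -5.5000, 1.5000, -1.5000, 2.5000
Σ_{t=1}^{7}(y_t−ȳ)(y_{t+1}−ȳ) = -48.7500
γ_1 = -48.7500 / 8 = -6.094

-6.094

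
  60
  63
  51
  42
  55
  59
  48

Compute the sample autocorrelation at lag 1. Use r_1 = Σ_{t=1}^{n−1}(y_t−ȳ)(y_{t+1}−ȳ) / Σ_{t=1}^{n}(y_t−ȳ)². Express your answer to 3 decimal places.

0.078

Mean ȳ = (60 + 63 + 51 + 42 + 55 + 59 + 48)/7 = 54.0000
Deviations from mean: 6.0000, 9.0000, -3.0000, -12.0000, 1.0000, 5.0000, -6.0000
Σ(y_t−ȳ)(y_{t+1}−ȳ) = (54.0000) + (-27.0000) + (36.0000) + (-12.0000) + (5.0000) + (-30.0000) = 26.0000
Denominator Σ(y_t−ȳ)² = 332.0000
r_1 = 26.0000 / 332.0000 = 0.078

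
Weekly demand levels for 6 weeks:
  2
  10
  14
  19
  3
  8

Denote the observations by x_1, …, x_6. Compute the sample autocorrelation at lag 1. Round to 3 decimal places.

-0.045

Mean x̄ = (2 + 10 + 14 + 19 + 3 + 8)/6 = 9.3333
Σ(x_t−x̄)(x_{t+1}−x̄) = (-4.8889) + (3.1111) + (45.1111) + (-61.2222) + (8.4444) = -9.4444
Denominator Σ(x_t−x̄)² = 211.3333
r_1 = -9.4444 / 211.3333 = -0.045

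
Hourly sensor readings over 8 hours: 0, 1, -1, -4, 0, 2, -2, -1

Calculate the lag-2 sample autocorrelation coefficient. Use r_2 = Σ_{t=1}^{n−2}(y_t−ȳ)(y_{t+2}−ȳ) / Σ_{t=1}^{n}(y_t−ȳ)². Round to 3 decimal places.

Mean ȳ = (0 + 1 − 1 − 4 + 0 + 2 − 2 − 1)/8 = -0.6250
Numerator Σ_{t=1}^{6}(y_t−ȳ)(y_{t+2}−ȳ) = -16.6563
Denominator Σ(y_t−ȳ)² = 23.8750
r_2 = -16.6563 / 23.8750 = -0.698

-0.698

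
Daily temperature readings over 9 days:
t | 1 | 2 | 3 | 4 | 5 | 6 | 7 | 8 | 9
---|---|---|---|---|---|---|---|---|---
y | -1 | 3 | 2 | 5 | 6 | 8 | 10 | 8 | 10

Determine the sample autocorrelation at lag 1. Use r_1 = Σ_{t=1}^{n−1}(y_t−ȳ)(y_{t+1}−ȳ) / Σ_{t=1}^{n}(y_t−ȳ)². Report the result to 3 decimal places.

0.534

Mean ȳ = (-1 + 3 + 2 + 5 + 6 + 8 + 10 + 8 + 10)/9 = 5.6667
Numerator Σ_{t=1}^{8}(y_t−ȳ)(y_{t+1}−ȳ) = 60.8889
Denominator Σ(y_t−ȳ)² = 114.0000
r_1 = 60.8889 / 114.0000 = 0.534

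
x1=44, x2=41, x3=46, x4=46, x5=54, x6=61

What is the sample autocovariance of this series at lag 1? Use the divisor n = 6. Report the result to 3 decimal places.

Mean x̄ = (44 + 41 + 46 + 46 + 54 + 61)/6 = 48.6667
Deviations: -4.6667, -7.6667, -2.6667, -2.6667, 5.3333, 12.3333
Σ_{t=1}^{5}(x_t−x̄)(x_{t+1}−x̄) = 114.8889
γ_1 = 114.8889 / 6 = 19.148

19.148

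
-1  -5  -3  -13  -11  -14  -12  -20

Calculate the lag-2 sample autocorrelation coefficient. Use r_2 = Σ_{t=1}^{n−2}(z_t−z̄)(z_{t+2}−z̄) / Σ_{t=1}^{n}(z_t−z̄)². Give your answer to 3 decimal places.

0.334

Mean z̄ = (-1 − 5 − 3 − 13 − 11 − 14 − 12 − 20)/8 = -9.8750
Σ(z_t−z̄)(z_{t+2}−z̄) = (61.0156) + (-15.2344) + (-7.7344) + (12.8906) + (2.3906) + (41.7656) = 95.0938
Denominator Σ(z_t−z̄)² = 284.8750
r_2 = 95.0938 / 284.8750 = 0.334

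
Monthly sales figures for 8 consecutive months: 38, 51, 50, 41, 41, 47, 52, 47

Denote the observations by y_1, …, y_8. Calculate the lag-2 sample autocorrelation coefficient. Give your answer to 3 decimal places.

-0.579

Mean ȳ = (38 + 51 + 50 + 41 + 41 + 47 + 52 + 47)/8 = 45.8750
Deviations from mean: -7.8750, 5.1250, 4.1250, -4.8750, -4.8750, 1.1250, 6.1250, 1.1250
Numerator Σ_{t=1}^{6}(y_t−ȳ)(y_{t+2}−ȳ) = -111.6563
Denominator Σ(y_t−ȳ)² = 192.8750
r_2 = -111.6563 / 192.8750 = -0.579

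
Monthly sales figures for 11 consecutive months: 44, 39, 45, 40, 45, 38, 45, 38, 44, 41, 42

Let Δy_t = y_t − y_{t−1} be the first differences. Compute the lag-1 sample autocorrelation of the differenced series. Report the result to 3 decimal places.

-0.924

First differences Δy: -5, 6, -5, 5, -7, 7, -7, 6, -3, 1
Mean of differences = -0.2000
Numerator Σ(Δy_t−Δȳ)(Δy_{t+1}−Δȳ) = -280.6400
Denominator Σ(Δy_t−Δȳ)² = 303.6000
r_1(Δy) = -280.6400 / 303.6000 = -0.924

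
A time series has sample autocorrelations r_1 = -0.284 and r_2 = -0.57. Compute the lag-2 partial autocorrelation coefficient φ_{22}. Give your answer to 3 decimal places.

-0.708

φ_{22} = (r_2 − r_1²) / (1 − r_1²)
r_1² = (-0.284)² = 0.080656
Numerator = -0.57 − 0.0807 = -0.6507; denominator = 1 − 0.0807 = 0.9193
φ_{22} = -0.6507 / 0.9193 = -0.708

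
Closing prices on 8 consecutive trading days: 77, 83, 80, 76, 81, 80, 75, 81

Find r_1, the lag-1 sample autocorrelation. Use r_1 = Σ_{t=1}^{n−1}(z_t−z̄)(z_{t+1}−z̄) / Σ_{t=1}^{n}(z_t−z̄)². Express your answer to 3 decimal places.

-0.422

Mean z̄ = (77 + 83 + 80 + 76 + 81 + 80 + 75 + 81)/8 = 79.1250
Deviations from mean: -2.1250, 3.8750, 0.8750, -3.1250, 1.8750, 0.8750, -4.1250, 1.8750
Σ(z_t−z̄)(z_{t+1}−z̄) = (-8.2344) + (3.3906) + (-2.7344) + (-5.8594) + (1.6406) + (-3.6094) + (-7.7344) = -23.1406
Denominator Σ(z_t−z̄)² = 54.8750
r_1 = -23.1406 / 54.8750 = -0.422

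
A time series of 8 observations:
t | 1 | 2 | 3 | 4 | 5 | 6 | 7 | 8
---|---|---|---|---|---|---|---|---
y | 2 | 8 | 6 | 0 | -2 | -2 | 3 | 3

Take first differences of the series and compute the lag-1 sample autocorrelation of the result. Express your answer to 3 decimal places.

0.121

First differences Δy: 6, -2, -6, -2, 0, 5, 0
Mean of differences = 0.1429
Numerator Σ(Δy_t−Δȳ)(Δy_{t+1}−Δȳ) = 12.6939
Denominator Σ(Δy_t−Δȳ)² = 104.8571
r_1(Δy) = 12.6939 / 104.8571 = 0.121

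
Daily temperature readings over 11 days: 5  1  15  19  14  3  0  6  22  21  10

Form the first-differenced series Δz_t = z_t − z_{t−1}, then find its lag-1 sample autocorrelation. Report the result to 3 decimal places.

0.165

First differences Δz: -4, 14, 4, -5, -11, -3, 6, 16, -1, -11
Mean of differences = 0.5000
Numerator Σ(Δz_t−Δz̄)(Δz_{t+1}−Δz̄) = 130.7500
Denominator Σ(Δz_t−Δz̄)² = 794.5000
r_1(Δz) = 130.7500 / 794.5000 = 0.165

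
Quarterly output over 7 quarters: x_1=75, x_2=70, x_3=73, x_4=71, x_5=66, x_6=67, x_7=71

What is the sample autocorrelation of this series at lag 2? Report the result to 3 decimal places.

-0.073

Mean x̄ = (75 + 70 + 73 + 71 + 66 + 67 + 71)/7 = 70.4286
Deviations from mean: 4.5714, -0.4286, 2.5714, 0.5714, -4.4286, -3.4286, 0.5714
Numerator Σ_{t=1}^{5}(x_t−x̄)(x_{t+2}−x̄) = -4.3673
Denominator Σ(x_t−x̄)² = 59.7143
r_2 = -4.3673 / 59.7143 = -0.073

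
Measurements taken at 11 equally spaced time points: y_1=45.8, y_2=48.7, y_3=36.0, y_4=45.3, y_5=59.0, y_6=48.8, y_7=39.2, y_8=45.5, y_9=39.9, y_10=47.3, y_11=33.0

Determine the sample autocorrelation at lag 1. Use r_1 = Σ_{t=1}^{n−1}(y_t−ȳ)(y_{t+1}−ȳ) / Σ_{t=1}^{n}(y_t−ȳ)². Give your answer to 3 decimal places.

-0.078

Mean ȳ = (45.8 + 48.7 + 36.0 + 45.3 + 59.0 + 48.8 + 39.2 + 45.5 + 39.9 + 47.3 + 33.0)/11 = 44.4091
Numerator Σ_{t=1}^{10}(y_t−ȳ)(y_{t+1}−ȳ) = -40.0319
Denominator Σ(y_t−ȳ)² = 511.2091
r_1 = -40.0319 / 511.2091 = -0.078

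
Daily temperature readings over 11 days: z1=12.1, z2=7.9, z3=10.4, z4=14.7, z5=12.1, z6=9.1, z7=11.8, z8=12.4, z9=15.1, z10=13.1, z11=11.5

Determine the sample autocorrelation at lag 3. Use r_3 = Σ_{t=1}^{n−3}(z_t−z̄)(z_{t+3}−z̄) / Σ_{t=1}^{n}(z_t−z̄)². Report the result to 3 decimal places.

-0.119

Mean z̄ = (12.1 + 7.9 + 10.4 + 14.7 + 12.1 + 9.1 + 11.8 + 12.4 + 15.1 + 13.1 + 11.5)/11 = 11.8364
Numerator Σ_{t=1}^{8}(z_t−z̄)(z_{t+3}−z̄) = -5.4740
Denominator Σ(z_t−z̄)² = 46.0655
r_3 = -5.4740 / 46.0655 = -0.119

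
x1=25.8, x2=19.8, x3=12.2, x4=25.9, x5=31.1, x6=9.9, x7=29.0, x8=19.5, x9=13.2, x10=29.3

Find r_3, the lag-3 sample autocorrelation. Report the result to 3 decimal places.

Mean x̄ = (25.8 + 19.8 + 12.2 + 25.9 + 31.1 + 9.9 + 29.0 + 19.5 + 13.2 + 29.3)/10 = 21.5700
Σ(x_t−x̄)(x_{t+3}−x̄) = (18.3159) + (-16.8681) + (109.3479) + (32.1719) + (-19.7271) + (97.6779) + (57.4339) = 278.3523
Denominator Σ(x_t−x̄)² = 543.8810
r_3 = 278.3523 / 543.8810 = 0.512

0.512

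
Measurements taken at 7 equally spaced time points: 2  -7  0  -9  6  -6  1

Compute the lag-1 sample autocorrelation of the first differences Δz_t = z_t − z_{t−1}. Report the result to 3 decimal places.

First differences Δz: -9, 7, -9, 15, -12, 7
Mean of differences = -0.1667
Numerator Σ(Δz_t−Δz̄)(Δz_{t+1}−Δz̄) = -524.8611
Denominator Σ(Δz_t−Δz̄)² = 628.8333
r_1(Δz) = -524.8611 / 628.8333 = -0.835

-0.835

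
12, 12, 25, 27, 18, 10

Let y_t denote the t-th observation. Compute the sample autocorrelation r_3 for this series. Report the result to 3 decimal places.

-0.423

Mean ȳ = (12 + 12 + 25 + 27 + 18 + 10)/6 = 17.3333
Deviations from mean: -5.3333, -5.3333, 7.6667, 9.6667, 0.6667, -7.3333
Σ(y_t−ȳ)(y_{t+3}−ȳ) = (-51.5556) + (-3.5556) + (-56.2222) = -111.3333
Denominator Σ(y_t−ȳ)² = 263.3333
r_3 = -111.3333 / 263.3333 = -0.423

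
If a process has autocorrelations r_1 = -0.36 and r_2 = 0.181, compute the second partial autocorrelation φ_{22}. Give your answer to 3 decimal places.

φ_{22} = (r_2 − r_1²) / (1 − r_1²)
r_1² = (-0.36)² = 0.1296
Numerator = 0.181 − 0.1296 = 0.0514; denominator = 1 − 0.1296 = 0.8704
φ_{22} = 0.0514 / 0.8704 = 0.059

0.059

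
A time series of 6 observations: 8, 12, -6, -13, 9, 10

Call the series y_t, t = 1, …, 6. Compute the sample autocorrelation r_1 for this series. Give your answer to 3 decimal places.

Mean ȳ = (8 + 12 − 6 − 13 + 9 + 10)/6 = 3.3333
Deviations from mean: 4.6667, 8.6667, -9.3333, -16.3333, 5.6667, 6.6667
Σ(y_t−ȳ)(y_{t+1}−ȳ) = (40.4444) + (-80.8889) + (152.4444) + (-92.5556) + (37.7778) = 57.2222
Denominator Σ(y_t−ȳ)² = 527.3333
r_1 = 57.2222 / 527.3333 = 0.109

0.109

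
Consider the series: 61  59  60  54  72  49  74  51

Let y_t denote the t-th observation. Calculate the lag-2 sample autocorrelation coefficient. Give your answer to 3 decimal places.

Mean ȳ = (61 + 59 + 60 + 54 + 72 + 49 + 74 + 51)/8 = 60.0000
Deviations from mean: 1.0000, -1.0000, 0.0000, -6.0000, 12.0000, -11.0000, 14.0000, -9.0000
Σ(y_t−ȳ)(y_{t+2}−ȳ) = (0.0000) + (6.0000) + (0.0000) + (66.0000) + (168.0000) + (99.0000) = 339.0000
Denominator Σ(y_t−ȳ)² = 580.0000
r_2 = 339.0000 / 580.0000 = 0.584

0.584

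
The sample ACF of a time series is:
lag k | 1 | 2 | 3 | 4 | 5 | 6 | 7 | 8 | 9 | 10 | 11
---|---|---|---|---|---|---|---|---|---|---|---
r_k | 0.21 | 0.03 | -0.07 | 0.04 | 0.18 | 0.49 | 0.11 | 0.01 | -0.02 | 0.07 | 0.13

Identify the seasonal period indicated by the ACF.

6

The largest autocorrelation is r_6 = 0.49; the remaining lags stay at or below 0.21. The elevated value at lag 1 (0.21), dropping to 0.03 at lag 2, reflects decaying short-term dependence rather than seasonality.
The dominant spike at lag 6 indicates a seasonal period of 6.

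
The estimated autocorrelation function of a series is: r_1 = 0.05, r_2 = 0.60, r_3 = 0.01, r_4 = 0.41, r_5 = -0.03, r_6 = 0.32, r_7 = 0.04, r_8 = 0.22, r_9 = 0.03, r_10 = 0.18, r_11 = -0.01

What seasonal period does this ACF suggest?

2

The largest autocorrelation is r_2 = 0.60, with weaker echoes at lags 4 (0.41), 6 (0.32), 8 (0.22) and 10 (0.18); the remaining lags stay at or below 0.05.
The dominant spike at lag 2 indicates a seasonal period of 2.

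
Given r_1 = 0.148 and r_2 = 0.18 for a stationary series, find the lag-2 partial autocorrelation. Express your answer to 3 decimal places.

0.162

φ_{22} = (r_2 − r_1²) / (1 − r_1²)
r_1² = (0.148)² = 0.021904
Numerator = 0.18 − 0.0219 = 0.1581; denominator = 1 − 0.0219 = 0.9781
φ_{22} = 0.1581 / 0.9781 = 0.162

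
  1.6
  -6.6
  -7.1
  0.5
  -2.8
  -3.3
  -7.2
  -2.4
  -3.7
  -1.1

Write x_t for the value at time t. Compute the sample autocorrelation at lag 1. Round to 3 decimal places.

Mean x̄ = (1.6 − 6.6 − 7.1 + 0.5 − 2.8 − 3.3 − 7.2 − 2.4 − 3.7 − 1.1)/10 = -3.2100
Numerator Σ_{t=1}^{9}(x_t−x̄)(x_{t+1}−x̄) = -20.3701
Denominator Σ(x_t−x̄)² = 84.9690
r_1 = -20.3701 / 84.9690 = -0.240

-0.240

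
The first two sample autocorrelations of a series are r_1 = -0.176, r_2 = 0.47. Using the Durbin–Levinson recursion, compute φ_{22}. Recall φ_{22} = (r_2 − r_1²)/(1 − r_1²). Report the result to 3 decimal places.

0.453

φ_{22} = (r_2 − r_1²) / (1 − r_1²)
r_1² = (-0.176)² = 0.030976
Numerator = 0.47 − 0.0310 = 0.4390; denominator = 1 − 0.0310 = 0.9690
φ_{22} = 0.4390 / 0.9690 = 0.453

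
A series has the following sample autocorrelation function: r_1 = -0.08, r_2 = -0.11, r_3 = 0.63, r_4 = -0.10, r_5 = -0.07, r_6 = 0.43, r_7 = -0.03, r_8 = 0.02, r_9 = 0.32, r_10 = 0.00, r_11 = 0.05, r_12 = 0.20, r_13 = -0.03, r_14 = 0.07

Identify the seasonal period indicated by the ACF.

3

The largest autocorrelation is r_3 = 0.63, with weaker echoes at lags 6 (0.43), 9 (0.32) and 12 (0.20); the remaining lags stay at or below 0.07.
The dominant spike at lag 3 indicates a seasonal period of 3.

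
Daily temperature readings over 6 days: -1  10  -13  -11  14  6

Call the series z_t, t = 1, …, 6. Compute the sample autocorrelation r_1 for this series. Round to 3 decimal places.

-0.109

Mean z̄ = (-1 + 10 − 13 − 11 + 14 + 6)/6 = 0.8333
Numerator Σ_{t=1}^{5}(z_t−z̄)(z_{t+1}−z̄) = -67.6944
Denominator Σ(z_t−z̄)² = 618.8333
r_1 = -67.6944 / 618.8333 = -0.109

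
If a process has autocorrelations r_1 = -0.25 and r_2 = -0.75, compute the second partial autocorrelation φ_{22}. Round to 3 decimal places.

-0.867

φ_{22} = (r_2 − r_1²) / (1 − r_1²)
r_1² = (-0.25)² = 0.0625
Numerator = -0.75 − 0.0625 = -0.8125; denominator = 1 − 0.0625 = 0.9375
φ_{22} = -0.8125 / 0.9375 = -0.867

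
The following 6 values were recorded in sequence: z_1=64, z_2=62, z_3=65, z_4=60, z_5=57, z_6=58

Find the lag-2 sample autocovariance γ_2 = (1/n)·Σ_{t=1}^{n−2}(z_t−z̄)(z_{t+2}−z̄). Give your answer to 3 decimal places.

Mean z̄ = (64 + 62 + 65 + 60 + 57 + 58)/6 = 61.0000
Σ_{t=1}^{4}(z_t−z̄)(z_{t+2}−z̄) = -2.0000
γ_2 = -2.0000 / 6 = -0.333

-0.333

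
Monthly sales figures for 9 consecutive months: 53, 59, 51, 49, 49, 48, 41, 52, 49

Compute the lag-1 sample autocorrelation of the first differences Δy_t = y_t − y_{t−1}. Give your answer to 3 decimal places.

-0.492

First differences Δy: 6, -8, -2, 0, -1, -7, 11, -3
Mean of differences = -0.5000
Numerator Σ(Δy_t−Δȳ)(Δy_{t+1}−Δȳ) = -138.7500
Denominator Σ(Δy_t−Δȳ)² = 282.0000
r_1(Δy) = -138.7500 / 282.0000 = -0.492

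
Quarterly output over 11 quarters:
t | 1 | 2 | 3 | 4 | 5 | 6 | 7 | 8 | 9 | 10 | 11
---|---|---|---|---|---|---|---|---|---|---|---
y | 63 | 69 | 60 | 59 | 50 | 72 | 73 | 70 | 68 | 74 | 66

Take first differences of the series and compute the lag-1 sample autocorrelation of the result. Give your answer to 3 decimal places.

First differences Δy: 6, -9, -1, -9, 22, 1, -3, -2, 6, -8
Mean of differences = 0.3000
Numerator Σ(Δy_t−Δȳ)(Δy_{t+1}−Δȳ) = -270.5900
Denominator Σ(Δy_t−Δȳ)² = 796.1000
r_1(Δy) = -270.5900 / 796.1000 = -0.340

-0.340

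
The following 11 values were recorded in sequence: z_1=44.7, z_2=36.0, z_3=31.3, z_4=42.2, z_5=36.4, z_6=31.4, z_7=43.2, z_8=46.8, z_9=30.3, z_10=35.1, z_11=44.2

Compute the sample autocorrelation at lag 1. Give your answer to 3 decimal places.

-0.200

Mean z̄ = (44.7 + 36.0 + 31.3 + 42.2 + 36.4 + 31.4 + 43.2 + 46.8 + 30.3 + 35.1 + 44.2)/11 = 38.3273
Numerator Σ_{t=1}^{10}(z_t−z̄)(z_{t+1}−z̄) = -73.3335
Denominator Σ(z_t−z̄)² = 366.9818
r_1 = -73.3335 / 366.9818 = -0.200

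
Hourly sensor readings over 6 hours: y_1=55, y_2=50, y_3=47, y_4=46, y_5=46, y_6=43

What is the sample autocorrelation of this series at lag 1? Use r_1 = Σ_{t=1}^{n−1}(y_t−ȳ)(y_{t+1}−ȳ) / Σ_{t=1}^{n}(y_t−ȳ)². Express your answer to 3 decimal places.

Mean ȳ = (55 + 50 + 47 + 46 + 46 + 43)/6 = 47.8333
Deviations from mean: 7.1667, 2.1667, -0.8333, -1.8333, -1.8333, -4.8333
Numerator Σ_{t=1}^{5}(y_t−ȳ)(y_{t+1}−ȳ) = 27.4722
Denominator Σ(y_t−ȳ)² = 86.8333
r_1 = 27.4722 / 86.8333 = 0.316

0.316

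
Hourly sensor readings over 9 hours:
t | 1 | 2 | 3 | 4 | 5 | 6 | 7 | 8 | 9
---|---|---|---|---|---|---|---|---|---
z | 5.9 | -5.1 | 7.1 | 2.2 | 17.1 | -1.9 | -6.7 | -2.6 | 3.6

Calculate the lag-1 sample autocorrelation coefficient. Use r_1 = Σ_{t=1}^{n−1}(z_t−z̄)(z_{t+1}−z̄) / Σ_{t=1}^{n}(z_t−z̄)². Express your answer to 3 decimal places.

Mean z̄ = (5.9 − 5.1 + 7.1 + 2.2 + 17.1 − 1.9 − 6.7 − 2.6 + 3.6)/9 = 2.1778
Numerator Σ_{t=1}^{8}(z_t−z̄)(z_{t+1}−z̄) = -51.4983
Denominator Σ(z_t−z̄)² = 434.0156
r_1 = -51.4983 / 434.0156 = -0.119

-0.119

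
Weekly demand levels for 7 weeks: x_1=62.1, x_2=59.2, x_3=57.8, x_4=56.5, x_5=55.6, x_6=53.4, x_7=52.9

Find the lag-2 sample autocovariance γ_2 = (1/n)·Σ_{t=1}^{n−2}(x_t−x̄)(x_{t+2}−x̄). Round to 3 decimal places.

Mean x̄ = (62.1 + 59.2 + 57.8 + 56.5 + 55.6 + 53.4 + 52.9)/7 = 56.7857
Σ_{t=1}^{5}(x_t−x̄)(x_{t+2}−x̄) = 9.0724
γ_2 = 9.0724 / 7 = 1.296

1.296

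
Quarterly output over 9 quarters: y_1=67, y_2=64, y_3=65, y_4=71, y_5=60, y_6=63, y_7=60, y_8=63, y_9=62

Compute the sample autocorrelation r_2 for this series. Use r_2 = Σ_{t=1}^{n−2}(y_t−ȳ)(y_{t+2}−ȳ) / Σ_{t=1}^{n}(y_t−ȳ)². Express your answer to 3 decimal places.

Mean ȳ = (67 + 64 + 65 + 71 + 60 + 63 + 60 + 63 + 62)/9 = 63.8889
Σ(y_t−ȳ)(y_{t+2}−ȳ) = (3.4568) + (0.7901) + (-4.3210) + (-6.3210) + (15.1235) + (0.7901) + (7.3457) = 16.8642
Denominator Σ(y_t−ȳ)² = 96.8889
r_2 = 16.8642 / 96.8889 = 0.174

0.174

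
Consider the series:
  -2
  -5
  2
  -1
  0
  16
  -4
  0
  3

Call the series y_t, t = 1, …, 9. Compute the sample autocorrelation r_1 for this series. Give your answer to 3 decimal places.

Mean ȳ = (-2 − 5 + 2 − 1 + 0 + 16 − 4 + 0 + 3)/9 = 1.0000
Numerator Σ_{t=1}^{8}(y_t−ȳ)(y_{t+1}−ȳ) = -75.0000
Denominator Σ(y_t−ȳ)² = 306.0000
r_1 = -75.0000 / 306.0000 = -0.245

-0.245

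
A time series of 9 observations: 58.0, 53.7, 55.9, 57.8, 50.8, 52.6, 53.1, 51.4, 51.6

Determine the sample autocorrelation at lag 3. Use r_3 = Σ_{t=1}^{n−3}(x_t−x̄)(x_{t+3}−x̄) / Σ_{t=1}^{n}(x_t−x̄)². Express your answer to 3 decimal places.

Mean x̄ = (58.0 + 53.7 + 55.9 + 57.8 + 50.8 + 52.6 + 53.1 + 51.4 + 51.6)/9 = 53.8778
Σ(x_t−x̄)(x_{t+3}−x̄) = (16.1683) + (0.5472) + (-2.5840) + (-3.0506) + (7.6260) + (2.9105) = 21.6174
Denominator Σ(x_t−x̄)² = 59.5356
r_3 = 21.6174 / 59.5356 = 0.363

0.363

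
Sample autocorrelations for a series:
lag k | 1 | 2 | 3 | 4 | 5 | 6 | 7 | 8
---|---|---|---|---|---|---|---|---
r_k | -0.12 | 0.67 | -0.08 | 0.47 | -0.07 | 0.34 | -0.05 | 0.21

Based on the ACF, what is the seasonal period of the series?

2

The largest autocorrelation is r_2 = 0.67, with weaker echoes at lags 4 (0.47), 6 (0.34) and 8 (0.21); the remaining lags stay at or below -0.05.
The dominant spike at lag 2 indicates a seasonal period of 2.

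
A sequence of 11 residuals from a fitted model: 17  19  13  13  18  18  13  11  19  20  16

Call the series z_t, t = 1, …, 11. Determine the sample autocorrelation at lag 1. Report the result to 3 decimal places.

0.074

Mean z̄ = (17 + 19 + 13 + 13 + 18 + 18 + 13 + 11 + 19 + 20 + 16)/11 = 16.0909
Numerator Σ_{t=1}^{10}(z_t−z̄)(z_{t+1}−z̄) = 6.9917
Denominator Σ(z_t−z̄)² = 94.9091
r_1 = 6.9917 / 94.9091 = 0.074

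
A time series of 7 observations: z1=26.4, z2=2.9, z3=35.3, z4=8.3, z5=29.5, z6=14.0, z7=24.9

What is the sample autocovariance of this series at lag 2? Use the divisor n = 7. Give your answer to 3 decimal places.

79.655

Mean z̄ = (26.4 + 2.9 + 35.3 + 8.3 + 29.5 + 14.0 + 24.9)/7 = 20.1857
Σ_{t=1}^{5}(z_t−z̄)(z_{t+2}−z̄) = 557.5882
γ_2 = 557.5882 / 7 = 79.655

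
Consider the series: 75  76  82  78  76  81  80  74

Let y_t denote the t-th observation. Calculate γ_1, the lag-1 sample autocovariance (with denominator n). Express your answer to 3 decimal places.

Mean ȳ = (75 + 76 + 82 + 78 + 76 + 81 + 80 + 74)/8 = 77.7500
Σ_{t=1}^{7}(y_t−ȳ)(y_{t+1}−ȳ) = -8.8125
γ_1 = -8.8125 / 8 = -1.102

-1.102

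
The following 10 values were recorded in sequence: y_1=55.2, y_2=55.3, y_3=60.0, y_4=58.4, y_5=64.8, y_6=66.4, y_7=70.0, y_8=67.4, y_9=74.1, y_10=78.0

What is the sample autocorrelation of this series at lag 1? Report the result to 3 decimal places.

0.620

Mean ȳ = (55.2 + 55.3 + 60.0 + 58.4 + 64.8 + 66.4 + 70.0 + 67.4 + 74.1 + 78.0)/10 = 64.9600
Numerator Σ_{t=1}^{9}(y_t−ȳ)(y_{t+1}−ȳ) = 336.5944
Denominator Σ(y_t−ȳ)² = 543.2440
r_1 = 336.5944 / 543.2440 = 0.620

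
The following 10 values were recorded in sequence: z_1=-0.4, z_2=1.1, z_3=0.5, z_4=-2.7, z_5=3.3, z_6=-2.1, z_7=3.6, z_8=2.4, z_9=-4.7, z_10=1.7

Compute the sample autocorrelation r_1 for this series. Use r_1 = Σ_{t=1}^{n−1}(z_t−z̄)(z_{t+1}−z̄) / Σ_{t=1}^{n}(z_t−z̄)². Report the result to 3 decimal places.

Mean z̄ = (-0.4 + 1.1 + 0.5 − 2.7 + 3.3 − 2.1 + 3.6 + 2.4 − 4.7 + 1.7)/10 = 0.2700
Numerator Σ_{t=1}^{9}(z_t−z̄)(z_{t+1}−z̄) = -35.7209
Denominator Σ(z_t−z̄)² = 67.1810
r_1 = -35.7209 / 67.1810 = -0.532

-0.532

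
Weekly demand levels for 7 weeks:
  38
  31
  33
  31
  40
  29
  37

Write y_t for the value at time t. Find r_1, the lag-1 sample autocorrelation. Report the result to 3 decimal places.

Mean ȳ = (38 + 31 + 33 + 31 + 40 + 29 + 37)/7 = 34.1429
Σ(y_t−ȳ)(y_{t+1}−ȳ) = (-12.1224) + (3.5918) + (3.5918) + (-18.4082) + (-30.1224) + (-14.6939) = -68.1633
Denominator Σ(y_t−ȳ)² = 104.8571
r_1 = -68.1633 / 104.8571 = -0.650

-0.650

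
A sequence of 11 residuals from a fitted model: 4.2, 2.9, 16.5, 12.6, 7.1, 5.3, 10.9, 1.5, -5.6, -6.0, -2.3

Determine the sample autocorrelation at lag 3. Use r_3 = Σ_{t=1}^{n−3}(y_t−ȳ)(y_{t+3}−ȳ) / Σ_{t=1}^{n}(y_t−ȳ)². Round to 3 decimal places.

Mean ȳ = (4.2 + 2.9 + 16.5 + 12.6 + 7.1 + 5.3 + 10.9 + 1.5 − 5.6 − 6.0 − 2.3)/11 = 4.2818
Numerator Σ_{t=1}^{8}(y_t−ȳ)(y_{t+3}−ȳ) = -4.7219
Denominator Σ(y_t−ȳ)² = 527.5964
r_3 = -4.7219 / 527.5964 = -0.009

-0.009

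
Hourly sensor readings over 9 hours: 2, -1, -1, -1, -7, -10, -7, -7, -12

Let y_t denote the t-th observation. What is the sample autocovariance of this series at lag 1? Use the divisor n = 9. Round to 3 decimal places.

Mean ȳ = (2 − 1 − 1 − 1 − 7 − 10 − 7 − 7 − 12)/9 = -4.8889
Σ_{t=1}^{8}(y_t−ȳ)(y_{t+1}−ȳ) = 89.8765
γ_1 = 89.8765 / 9 = 9.986

9.986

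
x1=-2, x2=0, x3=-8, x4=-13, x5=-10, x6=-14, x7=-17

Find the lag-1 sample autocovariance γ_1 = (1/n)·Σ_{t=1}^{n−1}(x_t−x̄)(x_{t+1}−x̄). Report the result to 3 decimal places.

16.711

Mean x̄ = (-2 + 0 − 8 − 13 − 10 − 14 − 17)/7 = -9.1429
Σ_{t=1}^{6}(x_t−x̄)(x_{t+1}−x̄) = 116.9796
γ_1 = 116.9796 / 7 = 16.711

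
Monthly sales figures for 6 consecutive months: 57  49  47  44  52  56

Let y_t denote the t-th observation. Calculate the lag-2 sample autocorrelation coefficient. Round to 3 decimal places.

-0.389

Mean ȳ = (57 + 49 + 47 + 44 + 52 + 56)/6 = 50.8333
Deviations from mean: 6.1667, -1.8333, -3.8333, -6.8333, 1.1667, 5.1667
Numerator Σ_{t=1}^{4}(y_t−ȳ)(y_{t+2}−ȳ) = -50.8889
Denominator Σ(y_t−ȳ)² = 130.8333
r_2 = -50.8889 / 130.8333 = -0.389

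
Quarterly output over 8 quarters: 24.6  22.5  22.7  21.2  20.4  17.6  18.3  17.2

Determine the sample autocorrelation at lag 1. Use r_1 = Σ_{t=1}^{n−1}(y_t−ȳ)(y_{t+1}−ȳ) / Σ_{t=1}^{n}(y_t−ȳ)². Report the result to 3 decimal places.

0.557

Mean ȳ = (24.6 + 22.5 + 22.7 + 21.2 + 20.4 + 17.6 + 18.3 + 17.2)/8 = 20.5625
Deviations from mean: 4.0375, 1.9375, 2.1375, 0.6375, -0.1625, -2.9625, -2.2625, -3.3625
Numerator Σ_{t=1}^{7}(y_t−ȳ)(y_{t+1}−ȳ) = 28.0148
Denominator Σ(y_t−ȳ)² = 50.2588
r_1 = 28.0148 / 50.2588 = 0.557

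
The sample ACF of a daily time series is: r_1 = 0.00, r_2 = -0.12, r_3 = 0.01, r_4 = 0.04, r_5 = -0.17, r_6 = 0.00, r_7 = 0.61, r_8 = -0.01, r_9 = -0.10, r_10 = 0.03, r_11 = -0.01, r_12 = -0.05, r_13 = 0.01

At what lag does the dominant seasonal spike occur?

7

The largest autocorrelation is r_7 = 0.61; the remaining lags stay at or below 0.04.
The dominant spike at lag 7 indicates a seasonal period of 7.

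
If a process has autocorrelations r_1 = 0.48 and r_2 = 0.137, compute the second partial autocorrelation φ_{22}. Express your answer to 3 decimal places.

-0.121

φ_{22} = (r_2 − r_1²) / (1 − r_1²)
r_1² = (0.48)² = 0.2304
Numerator = 0.137 − 0.2304 = -0.0934; denominator = 1 − 0.2304 = 0.7696
φ_{22} = -0.0934 / 0.7696 = -0.121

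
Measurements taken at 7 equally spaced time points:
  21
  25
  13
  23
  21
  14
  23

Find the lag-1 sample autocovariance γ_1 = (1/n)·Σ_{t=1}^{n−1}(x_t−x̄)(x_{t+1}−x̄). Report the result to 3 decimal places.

-10.286

Mean x̄ = (21 + 25 + 13 + 23 + 21 + 14 + 23)/7 = 20.0000
Σ_{t=1}^{6}(x_t−x̄)(x_{t+1}−x̄) = -72.0000
γ_1 = -72.0000 / 7 = -10.286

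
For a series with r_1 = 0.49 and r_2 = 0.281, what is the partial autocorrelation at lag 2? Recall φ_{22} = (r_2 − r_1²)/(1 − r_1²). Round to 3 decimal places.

φ_{22} = (r_2 − r_1²) / (1 − r_1²)
r_1² = (0.49)² = 0.2401
Numerator = 0.281 − 0.2401 = 0.0409; denominator = 1 − 0.2401 = 0.7599
φ_{22} = 0.0409 / 0.7599 = 0.054

0.054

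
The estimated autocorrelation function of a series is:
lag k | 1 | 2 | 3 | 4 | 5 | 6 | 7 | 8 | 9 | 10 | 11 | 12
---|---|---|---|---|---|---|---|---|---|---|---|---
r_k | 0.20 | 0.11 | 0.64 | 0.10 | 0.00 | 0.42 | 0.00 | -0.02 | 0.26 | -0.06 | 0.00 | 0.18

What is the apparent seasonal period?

The largest autocorrelation is r_3 = 0.64, with weaker echoes at lags 6 (0.42) and 9 (0.26); the remaining lags stay at or below 0.20. The elevated value at lag 1 (0.20), dropping to 0.11 at lag 2, reflects decaying short-term dependence rather than seasonality.
The dominant spike at lag 3 indicates a seasonal period of 3.

3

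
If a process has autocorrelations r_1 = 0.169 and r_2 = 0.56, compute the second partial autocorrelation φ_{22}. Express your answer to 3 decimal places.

φ_{22} = (r_2 − r_1²) / (1 − r_1²)
r_1² = (0.169)² = 0.028561
Numerator = 0.56 − 0.0286 = 0.5314; denominator = 1 − 0.0286 = 0.9714
φ_{22} = 0.5314 / 0.9714 = 0.547

0.547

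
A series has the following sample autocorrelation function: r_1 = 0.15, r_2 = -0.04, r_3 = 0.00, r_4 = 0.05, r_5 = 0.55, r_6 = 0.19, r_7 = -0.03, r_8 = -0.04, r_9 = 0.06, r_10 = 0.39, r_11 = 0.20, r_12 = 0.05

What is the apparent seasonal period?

The largest autocorrelation is r_5 = 0.55, with a weaker echo at lag 10 (0.39); the remaining lags stay at or below 0.20.
The dominant spike at lag 5 indicates a seasonal period of 5.

5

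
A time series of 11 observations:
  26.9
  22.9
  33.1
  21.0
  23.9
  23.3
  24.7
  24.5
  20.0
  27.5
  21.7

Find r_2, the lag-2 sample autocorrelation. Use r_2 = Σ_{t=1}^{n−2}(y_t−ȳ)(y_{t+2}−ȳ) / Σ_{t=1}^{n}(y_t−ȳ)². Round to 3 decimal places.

0.276

Mean ȳ = (26.9 + 22.9 + 33.1 + 21.0 + 23.9 + 23.3 + 24.7 + 24.5 + 20.0 + 27.5 + 21.7)/11 = 24.5000
Numerator Σ_{t=1}^{9}(y_t−ȳ)(y_{t+2}−ȳ) = 36.8600
Denominator Σ(y_t−ȳ)² = 133.4600
r_2 = 36.8600 / 133.4600 = 0.276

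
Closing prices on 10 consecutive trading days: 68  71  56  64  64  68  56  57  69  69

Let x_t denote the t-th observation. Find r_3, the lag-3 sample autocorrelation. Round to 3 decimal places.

-0.167

Mean x̄ = (68 + 71 + 56 + 64 + 64 + 68 + 56 + 57 + 69 + 69)/10 = 64.2000
Σ(x_t−x̄)(x_{t+3}−x̄) = (-0.7600) + (-1.3600) + (-31.1600) + (1.6400) + (1.4400) + (18.2400) + (-39.3600) = -51.3200
Denominator Σ(x_t−x̄)² = 307.6000
r_3 = -51.3200 / 307.6000 = -0.167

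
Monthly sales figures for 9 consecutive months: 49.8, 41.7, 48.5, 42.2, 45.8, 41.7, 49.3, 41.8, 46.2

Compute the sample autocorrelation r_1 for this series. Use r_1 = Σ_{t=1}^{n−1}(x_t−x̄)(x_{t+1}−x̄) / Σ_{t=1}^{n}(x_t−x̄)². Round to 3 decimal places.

-0.766

Mean x̄ = (49.8 + 41.7 + 48.5 + 42.2 + 45.8 + 41.7 + 49.3 + 41.8 + 46.2)/9 = 45.2222
Numerator Σ_{t=1}^{8}(x_t−x̄)(x_{t+1}−x̄) = -73.0205
Denominator Σ(x_t−x̄)² = 95.2756
r_1 = -73.0205 / 95.2756 = -0.766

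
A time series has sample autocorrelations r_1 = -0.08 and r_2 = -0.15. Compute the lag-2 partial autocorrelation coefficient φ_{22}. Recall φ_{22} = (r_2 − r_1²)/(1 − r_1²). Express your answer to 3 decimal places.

-0.157

φ_{22} = (r_2 − r_1²) / (1 − r_1²)
r_1² = (-0.08)² = 0.0064
Numerator = -0.15 − 0.0064 = -0.1564; denominator = 1 − 0.0064 = 0.9936
φ_{22} = -0.1564 / 0.9936 = -0.157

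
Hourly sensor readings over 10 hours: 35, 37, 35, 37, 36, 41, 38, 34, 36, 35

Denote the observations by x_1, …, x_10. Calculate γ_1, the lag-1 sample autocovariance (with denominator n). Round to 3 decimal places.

0.044

Mean x̄ = (35 + 37 + 35 + 37 + 36 + 41 + 38 + 34 + 36 + 35)/10 = 36.4000
Σ_{t=1}^{9}(x_t−x̄)(x_{t+1}−x̄) = 0.4400
γ_1 = 0.4400 / 10 = 0.044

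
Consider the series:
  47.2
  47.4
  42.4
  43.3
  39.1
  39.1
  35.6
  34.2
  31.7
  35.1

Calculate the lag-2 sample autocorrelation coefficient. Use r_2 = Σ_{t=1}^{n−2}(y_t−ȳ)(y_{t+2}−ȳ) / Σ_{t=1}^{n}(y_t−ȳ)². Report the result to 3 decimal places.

Mean ȳ = (47.2 + 47.4 + 42.4 + 43.3 + 39.1 + 39.1 + 35.6 + 34.2 + 31.7 + 35.1)/10 = 39.5100
Numerator Σ_{t=1}^{8}(y_t−ȳ)(y_{t+2}−ȳ) = 107.1228
Denominator Σ(y_t−ȳ)² = 268.3690
r_2 = 107.1228 / 268.3690 = 0.399

0.399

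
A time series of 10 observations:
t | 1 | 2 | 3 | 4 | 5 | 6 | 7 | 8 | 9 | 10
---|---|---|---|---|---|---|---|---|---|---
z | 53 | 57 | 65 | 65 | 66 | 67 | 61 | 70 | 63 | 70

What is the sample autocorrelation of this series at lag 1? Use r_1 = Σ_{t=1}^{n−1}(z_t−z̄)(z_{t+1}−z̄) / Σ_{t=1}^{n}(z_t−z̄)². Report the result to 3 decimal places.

Mean z̄ = (53 + 57 + 65 + 65 + 66 + 67 + 61 + 70 + 63 + 70)/10 = 63.7000
Numerator Σ_{t=1}^{9}(z_t−z̄)(z_{t+1}−z̄) = 40.5100
Denominator Σ(z_t−z̄)² = 266.1000
r_1 = 40.5100 / 266.1000 = 0.152

0.152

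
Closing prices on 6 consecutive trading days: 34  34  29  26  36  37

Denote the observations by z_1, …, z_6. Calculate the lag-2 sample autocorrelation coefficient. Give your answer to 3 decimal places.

-0.601

Mean z̄ = (34 + 34 + 29 + 26 + 36 + 37)/6 = 32.6667
Numerator Σ_{t=1}^{4}(z_t−z̄)(z_{t+2}−z̄) = -54.8889
Denominator Σ(z_t−z̄)² = 91.3333
r_2 = -54.8889 / 91.3333 = -0.601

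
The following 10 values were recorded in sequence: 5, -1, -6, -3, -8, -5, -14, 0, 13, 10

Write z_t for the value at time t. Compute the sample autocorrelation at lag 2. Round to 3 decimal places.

-0.110

Mean z̄ = (5 − 1 − 6 − 3 − 8 − 5 − 14 + 0 + 13 + 10)/10 = -0.9000
Numerator Σ_{t=1}^{8}(z_t−z̄)(z_{t+2}−z̄) = -68.0200
Denominator Σ(z_t−z̄)² = 616.9000
r_2 = -68.0200 / 616.9000 = -0.110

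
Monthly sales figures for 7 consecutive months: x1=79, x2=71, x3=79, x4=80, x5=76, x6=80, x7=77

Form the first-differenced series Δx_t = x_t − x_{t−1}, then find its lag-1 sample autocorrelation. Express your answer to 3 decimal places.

-0.503

First differences Δx: -8, 8, 1, -4, 4, -3
Mean of differences = -0.3333
Numerator Σ(Δx_t−Δx̄)(Δx_{t+1}−Δx̄) = -85.1111
Denominator Σ(Δx_t−Δx̄)² = 169.3333
r_1(Δx) = -85.1111 / 169.3333 = -0.503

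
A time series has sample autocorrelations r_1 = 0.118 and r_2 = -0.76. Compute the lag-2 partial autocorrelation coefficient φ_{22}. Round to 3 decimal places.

-0.785

φ_{22} = (r_2 − r_1²) / (1 − r_1²)
r_1² = (0.118)² = 0.013924
Numerator = -0.76 − 0.0139 = -0.7739; denominator = 1 − 0.0139 = 0.9861
φ_{22} = -0.7739 / 0.9861 = -0.785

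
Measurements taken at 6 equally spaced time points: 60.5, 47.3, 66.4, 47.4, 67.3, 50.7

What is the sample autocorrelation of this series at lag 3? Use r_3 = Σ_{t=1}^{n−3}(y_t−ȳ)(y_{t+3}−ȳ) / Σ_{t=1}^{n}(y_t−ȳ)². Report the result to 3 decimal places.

Mean ȳ = (60.5 + 47.3 + 66.4 + 47.4 + 67.3 + 50.7)/6 = 56.6000
Deviations from mean: 3.9000, -9.3000, 9.8000, -9.2000, 10.7000, -5.9000
Numerator Σ_{t=1}^{3}(y_t−ȳ)(y_{t+3}−ȳ) = -193.2100
Denominator Σ(y_t−ȳ)² = 431.6800
r_3 = -193.2100 / 431.6800 = -0.448

-0.448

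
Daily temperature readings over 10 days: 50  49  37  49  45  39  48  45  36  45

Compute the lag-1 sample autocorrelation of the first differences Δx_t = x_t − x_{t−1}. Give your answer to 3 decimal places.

First differences Δx: -1, -12, 12, -4, -6, 9, -3, -9, 9
Mean of differences = -0.5556
Numerator Σ(Δx_t−Δx̄)(Δx_{t+1}−Δx̄) = -298.5309
Denominator Σ(Δx_t−Δx̄)² = 590.2222
r_1(Δx) = -298.5309 / 590.2222 = -0.506

-0.506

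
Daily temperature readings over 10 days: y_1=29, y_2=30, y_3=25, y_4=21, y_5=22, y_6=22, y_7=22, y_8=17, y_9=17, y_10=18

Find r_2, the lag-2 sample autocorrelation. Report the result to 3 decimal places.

0.179

Mean ȳ = (29 + 30 + 25 + 21 + 22 + 22 + 22 + 17 + 17 + 18)/10 = 22.3000
Numerator Σ_{t=1}^{8}(y_t−ȳ)(y_{t+2}−ȳ) = 33.7200
Denominator Σ(y_t−ȳ)² = 188.1000
r_2 = 33.7200 / 188.1000 = 0.179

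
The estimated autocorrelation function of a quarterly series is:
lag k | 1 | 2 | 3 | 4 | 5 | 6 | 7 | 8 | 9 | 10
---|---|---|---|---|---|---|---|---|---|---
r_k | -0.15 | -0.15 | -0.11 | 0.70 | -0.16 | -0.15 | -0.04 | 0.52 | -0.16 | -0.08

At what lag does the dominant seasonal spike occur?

The largest autocorrelation is r_4 = 0.70, with a weaker echo at lag 8 (0.52); the remaining lags stay at or below -0.04.
The dominant spike at lag 4 indicates a seasonal period of 4.

4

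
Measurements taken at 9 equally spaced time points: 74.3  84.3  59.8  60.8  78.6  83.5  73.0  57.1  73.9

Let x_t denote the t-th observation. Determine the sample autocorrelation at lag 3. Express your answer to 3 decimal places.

Mean x̄ = (74.3 + 84.3 + 59.8 + 60.8 + 78.6 + 83.5 + 73.0 + 57.1 + 73.9)/9 = 71.7000
Numerator Σ_{t=1}^{6}(x_t−x̄)(x_{t+3}−x̄) = -170.7700
Denominator Σ(x_t−x̄)² = 832.4800
r_3 = -170.7700 / 832.4800 = -0.205

-0.205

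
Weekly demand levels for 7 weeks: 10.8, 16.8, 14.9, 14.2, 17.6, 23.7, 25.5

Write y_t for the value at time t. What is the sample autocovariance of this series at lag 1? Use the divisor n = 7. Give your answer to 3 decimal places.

9.286

Mean ȳ = (10.8 + 16.8 + 14.9 + 14.2 + 17.6 + 23.7 + 25.5)/7 = 17.6429
Σ_{t=1}^{6}(y_t−ȳ)(y_{t+1}−ȳ) = 65.0024
γ_1 = 65.0024 / 7 = 9.286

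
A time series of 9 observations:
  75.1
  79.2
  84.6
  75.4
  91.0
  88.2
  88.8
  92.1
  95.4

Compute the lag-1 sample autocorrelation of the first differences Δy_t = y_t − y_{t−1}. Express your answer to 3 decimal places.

First differences Δy: 4.1, 5.4, -9.2, 15.6, -2.8, 0.6, 3.3, 3.3
Mean of differences = 2.5375
Numerator Σ(Δy_t−Δȳ)(Δy_{t+1}−Δȳ) = -242.7227
Denominator Σ(Δy_t−Δȳ)² = 352.4388
r_1(Δy) = -242.7227 / 352.4388 = -0.689

-0.689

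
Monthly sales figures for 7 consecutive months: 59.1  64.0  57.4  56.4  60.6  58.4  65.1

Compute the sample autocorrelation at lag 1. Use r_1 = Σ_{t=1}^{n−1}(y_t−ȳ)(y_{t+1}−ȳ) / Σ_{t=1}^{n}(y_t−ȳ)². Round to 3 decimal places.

Mean ȳ = (59.1 + 64.0 + 57.4 + 56.4 + 60.6 + 58.4 + 65.1)/7 = 60.1429
Deviations from mean: -1.0429, 3.8571, -2.7429, -3.7429, 0.4571, -1.7429, 4.9571
Σ(y_t−ȳ)(y_{t+1}−ȳ) = (-4.0224) + (-10.5796) + (10.2661) + (-1.7110) + (-0.7967) + (-8.6396) = -15.4833
Denominator Σ(y_t−ȳ)² = 65.3171
r_1 = -15.4833 / 65.3171 = -0.237

-0.237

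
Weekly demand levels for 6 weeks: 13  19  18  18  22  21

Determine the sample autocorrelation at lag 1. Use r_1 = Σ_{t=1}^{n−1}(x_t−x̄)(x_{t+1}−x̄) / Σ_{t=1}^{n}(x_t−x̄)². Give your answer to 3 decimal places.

0.086

Mean x̄ = (13 + 19 + 18 + 18 + 22 + 21)/6 = 18.5000
Deviations from mean: -5.5000, 0.5000, -0.5000, -0.5000, 3.5000, 2.5000
Numerator Σ_{t=1}^{5}(x_t−x̄)(x_{t+1}−x̄) = 4.2500
Denominator Σ(x_t−x̄)² = 49.5000
r_1 = 4.2500 / 49.5000 = 0.086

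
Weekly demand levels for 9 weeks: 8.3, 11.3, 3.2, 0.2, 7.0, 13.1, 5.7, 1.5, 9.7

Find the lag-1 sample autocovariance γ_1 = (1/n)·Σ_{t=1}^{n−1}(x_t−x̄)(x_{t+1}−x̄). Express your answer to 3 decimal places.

-0.332

Mean x̄ = (8.3 + 11.3 + 3.2 + 0.2 + 7.0 + 13.1 + 5.7 + 1.5 + 9.7)/9 = 6.6667
Σ_{t=1}^{8}(x_t−x̄)(x_{t+1}−x̄) = -2.9844
γ_1 = -2.9844 / 9 = -0.332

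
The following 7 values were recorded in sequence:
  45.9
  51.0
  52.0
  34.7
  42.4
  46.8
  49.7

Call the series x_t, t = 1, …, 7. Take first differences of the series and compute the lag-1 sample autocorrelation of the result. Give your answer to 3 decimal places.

First differences Δx: 5.1, 1.0, -17.3, 7.7, 4.4, 2.9
Mean of differences = 0.6333
Numerator Σ(Δx_t−Δx̄)(Δx_{t+1}−Δx̄) = -96.5111
Denominator Σ(Δx_t−Δx̄)² = 410.9533
r_1(Δx) = -96.5111 / 410.9533 = -0.235

-0.235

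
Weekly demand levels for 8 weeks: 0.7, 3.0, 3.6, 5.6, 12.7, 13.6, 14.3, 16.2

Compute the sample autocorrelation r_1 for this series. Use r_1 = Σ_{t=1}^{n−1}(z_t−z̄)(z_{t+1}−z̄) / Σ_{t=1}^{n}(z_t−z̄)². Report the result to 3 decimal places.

0.643

Mean z̄ = (0.7 + 3.0 + 3.6 + 5.6 + 12.7 + 13.6 + 14.3 + 16.2)/8 = 8.7125
Σ(z_t−z̄)(z_{t+1}−z̄) = (45.7714) + (29.2052) + (15.9127) + (-12.4111) + (19.4889) + (27.3089) + (41.8364) = 167.1123
Denominator Σ(z_t−z̄)² = 259.7288
r_1 = 167.1123 / 259.7288 = 0.643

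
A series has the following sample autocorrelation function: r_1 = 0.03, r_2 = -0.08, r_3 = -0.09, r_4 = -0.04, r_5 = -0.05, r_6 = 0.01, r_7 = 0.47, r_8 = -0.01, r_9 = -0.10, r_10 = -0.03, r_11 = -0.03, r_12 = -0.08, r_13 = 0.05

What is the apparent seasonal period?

7

The largest autocorrelation is r_7 = 0.47; the remaining lags stay at or below 0.05.
The dominant spike at lag 7 indicates a seasonal period of 7.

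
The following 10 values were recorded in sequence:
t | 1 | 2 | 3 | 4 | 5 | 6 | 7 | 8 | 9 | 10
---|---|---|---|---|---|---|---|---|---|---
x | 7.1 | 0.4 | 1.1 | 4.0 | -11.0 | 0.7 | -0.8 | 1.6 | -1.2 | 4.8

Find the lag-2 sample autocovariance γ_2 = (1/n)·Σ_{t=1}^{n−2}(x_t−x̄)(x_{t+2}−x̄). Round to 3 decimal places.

2.072

Mean x̄ = (7.1 + 0.4 + 1.1 + 4.0 − 11.0 + 0.7 − 0.8 + 1.6 − 1.2 + 4.8)/10 = 0.6700
Σ_{t=1}^{8}(x_t−x̄)(x_{t+2}−x̄) = 20.7202
γ_2 = 20.7202 / 10 = 2.072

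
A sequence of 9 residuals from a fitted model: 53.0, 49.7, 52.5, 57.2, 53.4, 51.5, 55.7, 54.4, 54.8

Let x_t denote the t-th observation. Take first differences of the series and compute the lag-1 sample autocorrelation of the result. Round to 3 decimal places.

-0.279

First differences Δx: -3.3, 2.8, 4.7, -3.8, -1.9, 4.2, -1.3, 0.4
Mean of differences = 0.2250
Numerator Σ(Δx_t−Δx̄)(Δx_{t+1}−Δx̄) = -21.7881
Denominator Σ(Δx_t−Δx̄)² = 77.9550
r_1(Δx) = -21.7881 / 77.9550 = -0.279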